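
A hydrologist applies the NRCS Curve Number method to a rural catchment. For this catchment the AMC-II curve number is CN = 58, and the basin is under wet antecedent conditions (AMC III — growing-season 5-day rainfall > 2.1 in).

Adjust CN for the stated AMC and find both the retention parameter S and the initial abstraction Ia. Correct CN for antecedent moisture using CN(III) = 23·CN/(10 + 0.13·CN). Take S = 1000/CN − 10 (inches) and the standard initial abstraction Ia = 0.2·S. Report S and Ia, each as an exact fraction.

Adjust CN=58 to AMC III: 23·58/(10 + 0.13·58) → 1334 ÷ (877/50) = 66700/877 ≈ 76.055
S = 1000/(66700/877) − 10 = 2100/667 in ≈ 3.148 in
Ia = 0.2·(2100/667) = 420/667 in ≈ 0.630 in

S = 2100/667 in ≈ 3.148 in; Ia = 420/667 in ≈ 0.630 in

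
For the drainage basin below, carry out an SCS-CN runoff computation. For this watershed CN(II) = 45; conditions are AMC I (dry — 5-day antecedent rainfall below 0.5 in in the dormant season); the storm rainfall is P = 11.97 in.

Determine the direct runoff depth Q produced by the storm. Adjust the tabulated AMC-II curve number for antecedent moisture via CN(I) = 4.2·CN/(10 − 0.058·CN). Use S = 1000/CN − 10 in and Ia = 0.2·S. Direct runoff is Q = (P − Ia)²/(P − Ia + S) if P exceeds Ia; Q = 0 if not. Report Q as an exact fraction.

Q = 13510110289/12591803700 in ≈ 1.073 in

Dry (AMC I): CN(I) = 4.2·45/(10 − 0.058·45) = 189/(739/100) = 18900/739 ≈ 25.575
S = 1000/(18900/739) − 10 = 5500/189 in ≈ 29.101 in
Initial abstraction Ia = S/5 = (5500/189)/5 = 1100/189 ≈ 5.820 in
P − Ia = 11.970 − 5.820 = 116233/18900 ≈ 6.150 in (> 0, runoff occurs)
Q: (116233/18900)² ÷ (666233/18900) = 13510110289/12591803700 in (≈ 1.073 in)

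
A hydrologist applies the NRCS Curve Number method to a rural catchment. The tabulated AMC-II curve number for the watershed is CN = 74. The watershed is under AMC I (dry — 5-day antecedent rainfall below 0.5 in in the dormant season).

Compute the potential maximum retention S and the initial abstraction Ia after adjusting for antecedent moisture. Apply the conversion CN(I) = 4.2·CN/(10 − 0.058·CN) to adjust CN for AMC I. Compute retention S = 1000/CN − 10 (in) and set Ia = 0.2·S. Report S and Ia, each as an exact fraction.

Dry (AMC I): CN(I) = 4.2·74/(10 − 0.058·74) = (1554/5)/(1427/250) = 77700/1427 ≈ 54.450
Max retention: S = 1000/(77700/1427) − 10 = 6500/777 in (≈ 8.366 in)
Initial abstraction Ia = S/5 = (6500/777)/5 = 1300/777 ≈ 1.673 in

S = 6500/777 in ≈ 8.366 in; Ia = 1300/777 in ≈ 1.673 in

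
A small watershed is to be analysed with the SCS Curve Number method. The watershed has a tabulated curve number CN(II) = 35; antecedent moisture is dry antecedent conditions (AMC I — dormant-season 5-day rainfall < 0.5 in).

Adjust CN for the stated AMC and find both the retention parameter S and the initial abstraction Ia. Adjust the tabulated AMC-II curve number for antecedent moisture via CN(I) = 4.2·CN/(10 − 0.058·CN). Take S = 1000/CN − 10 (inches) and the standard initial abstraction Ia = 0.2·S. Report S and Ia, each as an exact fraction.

S = 6500/147 in ≈ 44.218 in; Ia = 1300/147 in ≈ 8.844 in

CN(I) from CN(II)=35: (4.2·35)/(10 − 0.058·35) = 14700/797 ≈ 18.444
Max retention: S = 1000/(14700/797) − 10 = 6500/147 in (≈ 44.218 in)
Ia = 0.2S: 0.2·44.218 = 8.844 in (exactly 1300/147)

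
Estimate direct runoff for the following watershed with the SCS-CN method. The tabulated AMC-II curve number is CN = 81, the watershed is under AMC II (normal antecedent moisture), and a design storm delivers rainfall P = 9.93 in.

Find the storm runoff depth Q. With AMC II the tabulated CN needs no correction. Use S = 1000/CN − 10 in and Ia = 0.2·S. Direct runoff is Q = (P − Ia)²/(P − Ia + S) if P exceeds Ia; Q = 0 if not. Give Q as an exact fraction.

Q = 5872616689/774627300 in ≈ 7.581 in

AMC II — tabulated CN = 81 applies directly.
Retention S: 1000/CN − 10 with CN=81.000 → S = 190/81 ≈ 2.346 in
Initial abstraction Ia = S/5 = (190/81)/5 = 38/81 ≈ 0.469 in
Excess rainfall: 9.930 − 0.469 = 9.461 in; P > Ia so Q > 0
Q: (76633/8100)² ÷ (95633/8100) = 5872616689/774627300 in (≈ 7.581 in)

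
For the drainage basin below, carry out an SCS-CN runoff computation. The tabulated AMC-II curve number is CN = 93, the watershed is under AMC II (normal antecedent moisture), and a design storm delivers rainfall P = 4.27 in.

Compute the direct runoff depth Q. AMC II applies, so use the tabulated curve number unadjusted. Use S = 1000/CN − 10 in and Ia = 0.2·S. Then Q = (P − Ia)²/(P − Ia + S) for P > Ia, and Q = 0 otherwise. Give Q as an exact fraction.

Q = 209676103/60198900 in ≈ 3.483 in

AMC II — tabulated CN = 93 applies directly.
S = 1000/93 − 10 = 70/93 in ≈ 0.753 in
Ia = 0.2S: 0.2·0.753 = 0.151 in (exactly 14/93)
P − Ia = 4.270 − 0.151 = 38311/9300 ≈ 4.119 in (> 0, runoff occurs)
Q = (38311/9300)²/((38311/9300) + 70/93) = (1467732721/86490000)/(45311/9300) = 209676103/60198900 in ≈ 3.483 in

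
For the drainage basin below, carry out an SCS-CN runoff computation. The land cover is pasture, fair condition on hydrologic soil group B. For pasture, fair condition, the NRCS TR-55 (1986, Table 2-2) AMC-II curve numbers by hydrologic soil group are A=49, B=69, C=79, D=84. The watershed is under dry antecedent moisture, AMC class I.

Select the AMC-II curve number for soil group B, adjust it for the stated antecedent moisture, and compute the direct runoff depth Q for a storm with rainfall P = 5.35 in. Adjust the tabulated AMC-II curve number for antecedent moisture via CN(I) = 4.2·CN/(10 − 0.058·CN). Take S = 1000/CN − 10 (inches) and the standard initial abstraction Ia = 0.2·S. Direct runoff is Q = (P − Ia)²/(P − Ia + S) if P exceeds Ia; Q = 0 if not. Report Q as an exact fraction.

NRCS table: pasture, fair condition, soil group B → CN(II) = 69
Adjust CN=69 to AMC I: 4.2·69/(10 − 0.058·69) → (1449/5) ÷ (2999/500) = 144900/2999 ≈ 48.316
Retention S: 1000/CN − 10 with CN=48.316 → S = 15500/1449 ≈ 10.697 in
Initial abstraction Ia = S/5 = (15500/1449)/5 = 3100/1449 ≈ 2.139 in
Since P=5.350 > Ia=2.139: effective rainfall P−Ia = 93043/28980 in
Runoff Q = (P−Ia)²/(P−Ia+S) = (3.211)²/(3.211+10.697) = 8656999849/11680186140 ≈ 0.741 in

Q = 8656999849/11680186140 in ≈ 0.741 in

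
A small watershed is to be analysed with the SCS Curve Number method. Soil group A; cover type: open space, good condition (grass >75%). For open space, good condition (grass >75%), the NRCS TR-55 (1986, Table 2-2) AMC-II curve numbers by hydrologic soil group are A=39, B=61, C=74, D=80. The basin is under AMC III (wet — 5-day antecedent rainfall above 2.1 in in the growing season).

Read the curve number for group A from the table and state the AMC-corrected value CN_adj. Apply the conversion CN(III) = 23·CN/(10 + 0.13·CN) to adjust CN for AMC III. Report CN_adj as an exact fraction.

CN_adj = 89700/1507 ≈ 59.522

NRCS table: open space, good condition (grass >75%), soil group A → CN(II) = 39
CN(III) from CN(II)=39: (23·39)/(10 + 0.13·39) = 89700/1507 ≈ 59.522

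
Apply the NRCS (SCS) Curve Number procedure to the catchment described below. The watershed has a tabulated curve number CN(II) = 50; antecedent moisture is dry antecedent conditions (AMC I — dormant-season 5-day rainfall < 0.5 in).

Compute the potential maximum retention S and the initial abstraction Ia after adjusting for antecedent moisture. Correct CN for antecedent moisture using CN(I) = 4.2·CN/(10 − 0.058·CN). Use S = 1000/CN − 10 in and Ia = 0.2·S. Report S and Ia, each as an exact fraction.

Adjust CN=50 to AMC I: 4.2·50/(10 − 0.058·50) → 210 ÷ (71/10) = 2100/71 ≈ 29.577
S = 1000/(2100/71) − 10 = 500/21 in ≈ 23.810 in
Initial abstraction Ia = S/5 = (500/21)/5 = 100/21 ≈ 4.762 in

S = 500/21 in ≈ 23.810 in; Ia = 100/21 in ≈ 4.762 in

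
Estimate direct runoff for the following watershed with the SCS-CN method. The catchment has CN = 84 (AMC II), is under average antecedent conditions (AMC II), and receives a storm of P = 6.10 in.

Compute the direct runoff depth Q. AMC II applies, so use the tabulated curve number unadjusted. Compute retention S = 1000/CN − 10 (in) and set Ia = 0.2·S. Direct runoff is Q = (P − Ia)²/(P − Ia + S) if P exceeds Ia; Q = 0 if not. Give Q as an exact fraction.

Average conditions: CN = 84 (no AMC adjustment).
S = 1000/84 − 10 = 40/21 in ≈ 1.905 in
Ia = 0.2S: 0.2·1.905 = 0.381 in (exactly 8/21)
Excess rainfall: 6.100 − 0.381 = 5.719 in; P > Ia so Q > 0
Runoff Q = (P−Ia)²/(P−Ia+S) = (5.719)²/(5.719+1.905) = 1442401/336210 ≈ 4.290 in

Q = 1442401/336210 in ≈ 4.290 in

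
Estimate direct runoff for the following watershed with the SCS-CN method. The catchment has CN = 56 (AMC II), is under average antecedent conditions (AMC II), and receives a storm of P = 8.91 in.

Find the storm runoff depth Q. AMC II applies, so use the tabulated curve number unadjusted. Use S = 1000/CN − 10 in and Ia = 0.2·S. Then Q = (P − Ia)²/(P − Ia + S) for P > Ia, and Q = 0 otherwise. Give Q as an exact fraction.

Q = 2398979/676900 in ≈ 3.544 in

Average conditions: CN = 56 (no AMC adjustment).
Retention S: 1000/CN − 10 with CN=56.000 → S = 55/7 ≈ 7.857 in
Ia = 0.2S: 0.2·7.857 = 1.571 in (exactly 11/7)
Excess rainfall: 8.910 − 1.571 = 7.339 in; P > Ia so Q > 0
Runoff Q = (P−Ia)²/(P−Ia+S) = (7.339)²/(7.339+7.857) = 2398979/676900 ≈ 3.544 in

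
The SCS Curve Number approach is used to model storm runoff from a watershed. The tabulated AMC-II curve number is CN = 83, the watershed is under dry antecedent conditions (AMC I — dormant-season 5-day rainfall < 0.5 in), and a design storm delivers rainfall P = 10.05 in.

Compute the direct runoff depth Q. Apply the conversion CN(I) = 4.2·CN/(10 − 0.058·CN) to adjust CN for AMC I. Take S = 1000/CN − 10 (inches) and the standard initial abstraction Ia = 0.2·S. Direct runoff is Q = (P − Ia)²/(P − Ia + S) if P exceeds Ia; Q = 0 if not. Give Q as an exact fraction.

Dry (AMC I): CN(I) = 4.2·83/(10 − 0.058·83) = (1743/5)/(2593/500) = 174300/2593 ≈ 67.219
Max retention: S = 1000/(174300/2593) − 10 = 8500/1743 in (≈ 4.877 in)
Ia = 0.2S: 0.2·4.877 = 0.975 in (exactly 1700/1743)
Excess rainfall: 10.050 − 0.975 = 9.075 in; P > Ia so Q > 0
Q = (316343/34860)²/((316343/34860) + 8500/1743) = (100072893649/1215219600)/(486343/34860) = 100072893649/16953916980 in ≈ 5.903 in

Q = 100072893649/16953916980 in ≈ 5.903 in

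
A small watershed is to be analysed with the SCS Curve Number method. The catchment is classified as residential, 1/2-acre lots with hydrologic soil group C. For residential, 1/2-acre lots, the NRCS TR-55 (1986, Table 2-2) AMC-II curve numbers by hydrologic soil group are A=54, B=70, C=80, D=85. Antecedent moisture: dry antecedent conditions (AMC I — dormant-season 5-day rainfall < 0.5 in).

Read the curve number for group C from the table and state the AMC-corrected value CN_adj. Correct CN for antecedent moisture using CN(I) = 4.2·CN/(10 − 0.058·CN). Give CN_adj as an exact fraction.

CN_adj = 4200/67 ≈ 62.687

NRCS table: residential, 1/2-acre lots, soil group C → CN(II) = 80
Dry (AMC I): CN(I) = 4.2·80/(10 − 0.058·80) = 336/(134/25) = 4200/67 ≈ 62.687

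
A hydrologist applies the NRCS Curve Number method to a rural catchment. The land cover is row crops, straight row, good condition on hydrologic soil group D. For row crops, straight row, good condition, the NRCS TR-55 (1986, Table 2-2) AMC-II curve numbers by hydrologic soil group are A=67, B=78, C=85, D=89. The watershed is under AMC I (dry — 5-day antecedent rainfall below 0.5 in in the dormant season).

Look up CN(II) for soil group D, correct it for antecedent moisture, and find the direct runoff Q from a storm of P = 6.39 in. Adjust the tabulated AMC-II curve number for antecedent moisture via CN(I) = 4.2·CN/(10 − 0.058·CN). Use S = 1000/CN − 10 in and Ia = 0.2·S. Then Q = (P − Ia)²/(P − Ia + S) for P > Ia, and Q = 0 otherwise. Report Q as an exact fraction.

Q = 1175686972681/305448987900 in ≈ 3.849 in

NRCS table: row crops, straight row, good condition, soil group D → CN(II) = 89
Adjust CN=89 to AMC I: 4.2·89/(10 − 0.058·89) → (1869/5) ÷ (2419/500) = 186900/2419 ≈ 77.263
Retention S: 1000/CN − 10 with CN=77.263 → S = 5500/1869 ≈ 2.943 in
Initial abstraction Ia = S/5 = (5500/1869)/5 = 1100/1869 ≈ 0.589 in
P − Ia = 6.390 − 0.589 = 1084291/186900 ≈ 5.801 in (> 0, runoff occurs)
Runoff Q = (P−Ia)²/(P−Ia+S) = (5.801)²/(5.801+2.943) = 1175686972681/305448987900 ≈ 3.849 in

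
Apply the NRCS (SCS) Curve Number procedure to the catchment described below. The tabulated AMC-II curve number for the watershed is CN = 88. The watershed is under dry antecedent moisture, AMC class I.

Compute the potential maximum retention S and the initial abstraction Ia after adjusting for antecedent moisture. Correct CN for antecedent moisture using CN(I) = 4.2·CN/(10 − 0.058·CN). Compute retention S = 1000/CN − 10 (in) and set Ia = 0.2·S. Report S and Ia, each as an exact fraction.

Dry (AMC I): CN(I) = 4.2·88/(10 − 0.058·88) = (1848/5)/(612/125) = 3850/51 ≈ 75.490
Max retention: S = 1000/(3850/51) − 10 = 250/77 in (≈ 3.247 in)
Initial abstraction Ia = S/5 = (250/77)/5 = 50/77 ≈ 0.649 in

S = 250/77 in ≈ 3.247 in; Ia = 50/77 in ≈ 0.649 in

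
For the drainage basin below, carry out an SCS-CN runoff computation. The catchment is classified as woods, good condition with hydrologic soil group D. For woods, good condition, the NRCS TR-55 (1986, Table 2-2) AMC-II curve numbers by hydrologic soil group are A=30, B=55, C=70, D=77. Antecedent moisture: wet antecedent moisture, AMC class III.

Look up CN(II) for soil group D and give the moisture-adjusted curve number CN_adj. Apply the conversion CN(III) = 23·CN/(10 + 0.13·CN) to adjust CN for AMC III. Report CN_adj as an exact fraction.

NRCS table: woods, good condition, soil group D → CN(II) = 77
CN(III) from CN(II)=77: (23·77)/(10 + 0.13·77) = 7700/87 ≈ 88.506

CN_adj = 7700/87 ≈ 88.506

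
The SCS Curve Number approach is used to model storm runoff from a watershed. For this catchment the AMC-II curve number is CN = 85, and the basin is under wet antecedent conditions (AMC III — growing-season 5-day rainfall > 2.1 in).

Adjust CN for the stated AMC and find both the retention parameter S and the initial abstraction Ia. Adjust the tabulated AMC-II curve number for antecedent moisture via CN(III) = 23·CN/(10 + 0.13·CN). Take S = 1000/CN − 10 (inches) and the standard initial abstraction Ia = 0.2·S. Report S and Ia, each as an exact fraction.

Adjust CN=85 to AMC III: 23·85/(10 + 0.13·85) → 1955 ÷ (421/20) = 39100/421 ≈ 92.874
S = 1000/(39100/421) − 10 = 300/391 in ≈ 0.767 in
Ia = 0.2·(300/391) = 60/391 in ≈ 0.153 in

S = 300/391 in ≈ 0.767 in; Ia = 60/391 in ≈ 0.153 in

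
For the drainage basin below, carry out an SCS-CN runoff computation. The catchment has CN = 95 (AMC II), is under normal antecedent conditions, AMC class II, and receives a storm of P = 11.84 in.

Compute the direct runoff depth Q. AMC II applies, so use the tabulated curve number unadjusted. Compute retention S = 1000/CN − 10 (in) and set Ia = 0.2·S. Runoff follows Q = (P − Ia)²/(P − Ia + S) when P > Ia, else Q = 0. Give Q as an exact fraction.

Average conditions: CN = 95 (no AMC adjustment).
Max retention: S = 1000/95 − 10 = 10/19 in (≈ 0.526 in)
Ia = 0.2S: 0.2·0.526 = 0.105 in (exactly 2/19)
P − Ia = 11.840 − 0.105 = 5574/475 ≈ 11.735 in (> 0, runoff occurs)
Q: (5574/475)² ÷ (5824/475) = 7767369/691600 in (≈ 11.231 in)

Q = 7767369/691600 in ≈ 11.231 in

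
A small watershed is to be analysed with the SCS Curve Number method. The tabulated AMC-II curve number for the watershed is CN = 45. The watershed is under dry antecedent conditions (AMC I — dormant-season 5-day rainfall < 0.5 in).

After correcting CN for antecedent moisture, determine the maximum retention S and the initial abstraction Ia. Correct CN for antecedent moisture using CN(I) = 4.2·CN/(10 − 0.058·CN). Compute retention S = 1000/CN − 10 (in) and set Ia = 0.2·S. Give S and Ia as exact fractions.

S = 5500/189 in ≈ 29.101 in; Ia = 1100/189 in ≈ 5.820 in

Dry (AMC I): CN(I) = 4.2·45/(10 − 0.058·45) = 189/(739/100) = 18900/739 ≈ 25.575
Retention S: 1000/CN − 10 with CN=25.575 → S = 5500/189 ≈ 29.101 in
Ia = 0.2S: 0.2·29.101 = 5.820 in (exactly 1100/189)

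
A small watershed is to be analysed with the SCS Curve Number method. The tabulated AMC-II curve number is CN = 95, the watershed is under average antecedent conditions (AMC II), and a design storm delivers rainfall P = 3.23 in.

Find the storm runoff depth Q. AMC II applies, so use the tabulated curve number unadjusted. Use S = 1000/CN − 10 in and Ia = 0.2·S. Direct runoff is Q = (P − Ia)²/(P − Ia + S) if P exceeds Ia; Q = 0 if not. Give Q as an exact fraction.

Q = 35247969/13180300 in ≈ 2.674 in

AMC II — tabulated CN = 95 applies directly.
Max retention: S = 1000/95 − 10 = 10/19 in (≈ 0.526 in)
Initial abstraction Ia = S/5 = (10/19)/5 = 2/19 ≈ 0.105 in
Excess rainfall: 3.230 − 0.105 = 3.125 in; P > Ia so Q > 0
Runoff Q = (P−Ia)²/(P−Ia+S) = (3.125)²/(3.125+0.526) = 35247969/13180300 ≈ 2.674 in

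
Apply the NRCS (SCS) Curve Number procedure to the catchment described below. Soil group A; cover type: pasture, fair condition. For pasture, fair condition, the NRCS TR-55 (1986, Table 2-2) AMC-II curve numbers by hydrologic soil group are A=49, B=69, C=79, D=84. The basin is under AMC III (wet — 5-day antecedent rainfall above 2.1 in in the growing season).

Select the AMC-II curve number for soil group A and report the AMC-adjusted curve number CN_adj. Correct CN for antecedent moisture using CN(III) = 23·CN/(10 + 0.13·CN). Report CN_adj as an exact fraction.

CN_adj = 112700/1637 ≈ 68.845

NRCS table: pasture, fair condition, soil group A → CN(II) = 49
Wet (AMC III): CN(III) = 23·49/(10 + 0.13·49) = 1127/(1637/100) = 112700/1637 ≈ 68.845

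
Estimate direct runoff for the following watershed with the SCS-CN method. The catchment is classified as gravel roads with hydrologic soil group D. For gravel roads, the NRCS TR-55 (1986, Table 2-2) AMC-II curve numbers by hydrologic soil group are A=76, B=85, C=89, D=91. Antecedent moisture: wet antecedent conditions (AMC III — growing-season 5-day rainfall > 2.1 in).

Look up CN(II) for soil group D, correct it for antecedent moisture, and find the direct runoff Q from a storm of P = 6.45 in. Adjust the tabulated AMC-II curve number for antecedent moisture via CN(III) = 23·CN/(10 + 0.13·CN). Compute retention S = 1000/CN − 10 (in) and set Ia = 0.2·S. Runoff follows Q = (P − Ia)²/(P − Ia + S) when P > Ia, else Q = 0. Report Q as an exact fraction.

NRCS table: gravel roads, soil group D → CN(II) = 91
Wet (AMC III): CN(III) = 23·91/(10 + 0.13·91) = 2093/(2183/100) = 209300/2183 ≈ 95.877
S = 1000/(209300/2183) − 10 = 900/2093 in ≈ 0.430 in
Ia = 0.2·(900/2093) = 180/2093 in ≈ 0.086 in
Excess rainfall: 6.450 − 0.086 = 6.364 in; P > Ia so Q > 0
Q: (266397/41860)² ÷ (284397/41860) = 23655787203/3968286140 in (≈ 5.961 in)

Q = 23655787203/3968286140 in ≈ 5.961 in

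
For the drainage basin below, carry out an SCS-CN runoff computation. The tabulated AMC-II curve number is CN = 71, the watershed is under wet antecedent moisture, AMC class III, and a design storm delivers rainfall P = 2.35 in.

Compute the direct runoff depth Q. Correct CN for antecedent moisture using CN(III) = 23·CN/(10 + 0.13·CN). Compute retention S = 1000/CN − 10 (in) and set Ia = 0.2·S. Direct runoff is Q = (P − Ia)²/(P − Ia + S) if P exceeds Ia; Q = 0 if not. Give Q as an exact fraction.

CN(III) from CN(II)=71: (23·71)/(10 + 0.13·71) = 163300/1923 ≈ 84.919
S = 1000/(163300/1923) − 10 = 2900/1633 in ≈ 1.776 in
Ia = 0.2·(2900/1633) = 580/1633 in ≈ 0.355 in
P − Ia = 2.350 − 0.355 = 65151/32660 ≈ 1.995 in (> 0, runoff occurs)
Q = (65151/32660)²/((65151/32660) + 2900/1633) = (4244652801/1066675600)/(123151/32660) = 4244652801/4022111660 in ≈ 1.055 in

Q = 4244652801/4022111660 in ≈ 1.055 in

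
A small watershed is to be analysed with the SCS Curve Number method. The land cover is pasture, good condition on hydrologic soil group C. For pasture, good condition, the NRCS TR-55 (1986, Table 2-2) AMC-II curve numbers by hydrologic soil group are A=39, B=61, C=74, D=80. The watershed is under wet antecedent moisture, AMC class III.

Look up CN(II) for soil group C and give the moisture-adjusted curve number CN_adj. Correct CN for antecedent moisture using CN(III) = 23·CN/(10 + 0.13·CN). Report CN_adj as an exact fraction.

CN_adj = 85100/981 ≈ 86.748

NRCS table: pasture, good condition, soil group C → CN(II) = 74
CN(III) from CN(II)=74: (23·74)/(10 + 0.13·74) = 85100/981 ≈ 86.748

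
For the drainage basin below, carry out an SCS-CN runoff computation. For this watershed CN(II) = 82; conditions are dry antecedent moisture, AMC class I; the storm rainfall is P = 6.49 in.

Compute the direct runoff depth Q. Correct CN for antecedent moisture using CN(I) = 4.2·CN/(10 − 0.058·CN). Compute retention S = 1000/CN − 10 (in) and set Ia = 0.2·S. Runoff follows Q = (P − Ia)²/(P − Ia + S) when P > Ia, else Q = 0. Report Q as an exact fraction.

Q = 24418125169/8789748100 in ≈ 2.778 in

CN(I) from CN(II)=82: (4.2·82)/(10 − 0.058·82) = 28700/437 ≈ 65.675
S = 1000/(28700/437) − 10 = 1500/287 in ≈ 5.226 in
Initial abstraction Ia = S/5 = (1500/287)/5 = 300/287 ≈ 1.045 in
Excess rainfall: 6.490 − 1.045 = 5.445 in; P > Ia so Q > 0
Q: (156263/28700)² ÷ (306263/28700) = 24418125169/8789748100 in (≈ 2.778 in)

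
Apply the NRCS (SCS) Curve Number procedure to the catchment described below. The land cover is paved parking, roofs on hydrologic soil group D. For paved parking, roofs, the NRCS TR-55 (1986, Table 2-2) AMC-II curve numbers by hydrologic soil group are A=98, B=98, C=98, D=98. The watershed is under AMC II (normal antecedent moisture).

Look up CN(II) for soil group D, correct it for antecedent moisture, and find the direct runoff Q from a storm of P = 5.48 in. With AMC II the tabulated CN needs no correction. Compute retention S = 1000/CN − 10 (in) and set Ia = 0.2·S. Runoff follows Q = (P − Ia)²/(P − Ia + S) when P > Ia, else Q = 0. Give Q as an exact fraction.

NRCS table: paved parking, roofs, soil group D → CN(II) = 98
AMC II — tabulated CN = 98 applies directly.
Max retention: S = 1000/98 − 10 = 10/49 in (≈ 0.204 in)
Ia = 0.2S: 0.2·0.204 = 0.041 in (exactly 2/49)
Excess rainfall: 5.480 − 0.041 = 5.439 in; P > Ia so Q > 0
Q: (6663/1225)² ÷ (6913/1225) = 44395569/8468425 in (≈ 5.242 in)

Q = 44395569/8468425 in ≈ 5.242 in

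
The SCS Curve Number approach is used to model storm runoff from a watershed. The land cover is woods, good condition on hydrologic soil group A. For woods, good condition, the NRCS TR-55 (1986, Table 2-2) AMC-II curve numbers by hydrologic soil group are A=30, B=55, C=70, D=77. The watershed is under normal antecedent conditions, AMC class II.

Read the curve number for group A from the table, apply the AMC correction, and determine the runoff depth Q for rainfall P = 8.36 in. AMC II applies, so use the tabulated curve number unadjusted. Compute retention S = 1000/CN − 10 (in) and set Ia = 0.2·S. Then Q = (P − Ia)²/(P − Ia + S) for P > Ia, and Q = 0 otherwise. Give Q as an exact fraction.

NRCS table: woods, good condition, soil group A → CN(II) = 30
CN(II) = 30; AMC II needs no correction.
S = 1000/30 − 10 = 70/3 in ≈ 23.333 in
Ia = 0.2·(70/3) = 14/3 in ≈ 4.667 in
P − Ia = 8.360 − 4.667 = 277/75 ≈ 3.693 in (> 0, runoff occurs)
Runoff Q = (P−Ia)²/(P−Ia+S) = (3.693)²/(3.693+23.333) = 76729/152025 ≈ 0.505 in

Q = 76729/152025 in ≈ 0.505 in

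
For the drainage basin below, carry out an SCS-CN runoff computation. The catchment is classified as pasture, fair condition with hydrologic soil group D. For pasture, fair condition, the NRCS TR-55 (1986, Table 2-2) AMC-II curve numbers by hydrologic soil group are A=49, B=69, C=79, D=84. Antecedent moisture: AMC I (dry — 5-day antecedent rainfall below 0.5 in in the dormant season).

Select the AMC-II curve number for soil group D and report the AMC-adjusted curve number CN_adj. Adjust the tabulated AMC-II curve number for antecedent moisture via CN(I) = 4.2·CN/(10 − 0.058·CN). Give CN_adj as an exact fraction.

CN_adj = 44100/641 ≈ 68.799

NRCS table: pasture, fair condition, soil group D → CN(II) = 84
CN(I) from CN(II)=84: (4.2·84)/(10 − 0.058·84) = 44100/641 ≈ 68.799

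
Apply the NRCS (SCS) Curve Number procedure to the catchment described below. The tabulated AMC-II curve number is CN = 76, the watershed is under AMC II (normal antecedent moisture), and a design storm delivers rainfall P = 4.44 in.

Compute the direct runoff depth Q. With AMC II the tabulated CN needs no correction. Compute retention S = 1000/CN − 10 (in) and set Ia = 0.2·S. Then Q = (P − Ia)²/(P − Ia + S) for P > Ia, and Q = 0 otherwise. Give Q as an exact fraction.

CN(II) = 76; AMC II needs no correction.
Retention S: 1000/CN − 10 with CN=76.000 → S = 60/19 ≈ 3.158 in
Ia = 0.2S: 0.2·3.158 = 0.632 in (exactly 12/19)
Excess rainfall: 4.440 − 0.632 = 3.808 in; P > Ia so Q > 0
Q = (1809/475)²/((1809/475) + 60/19) = (3272481/225625)/(3309/475) = 1090827/523925 in ≈ 2.082 in

Q = 1090827/523925 in ≈ 2.082 in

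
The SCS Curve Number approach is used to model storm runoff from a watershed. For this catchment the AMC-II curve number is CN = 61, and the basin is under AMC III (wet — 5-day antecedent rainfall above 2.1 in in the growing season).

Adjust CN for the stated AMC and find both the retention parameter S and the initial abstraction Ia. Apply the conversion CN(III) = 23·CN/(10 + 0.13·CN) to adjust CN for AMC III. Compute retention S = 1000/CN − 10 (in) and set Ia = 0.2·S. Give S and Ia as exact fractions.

Wet (AMC III): CN(III) = 23·61/(10 + 0.13·61) = 1403/(1793/100) = 140300/1793 ≈ 78.249
Max retention: S = 1000/(140300/1793) − 10 = 3900/1403 in (≈ 2.780 in)
Initial abstraction Ia = S/5 = (3900/1403)/5 = 780/1403 ≈ 0.556 in

S = 3900/1403 in ≈ 2.780 in; Ia = 780/1403 in ≈ 0.556 in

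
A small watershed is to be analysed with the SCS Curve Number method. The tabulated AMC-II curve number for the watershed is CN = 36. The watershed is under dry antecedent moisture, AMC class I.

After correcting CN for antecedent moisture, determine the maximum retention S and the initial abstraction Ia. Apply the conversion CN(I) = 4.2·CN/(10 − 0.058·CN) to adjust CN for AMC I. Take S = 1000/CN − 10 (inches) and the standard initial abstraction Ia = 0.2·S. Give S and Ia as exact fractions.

CN(I) from CN(II)=36: (4.2·36)/(10 − 0.058·36) = 18900/989 ≈ 19.110
Max retention: S = 1000/(18900/989) − 10 = 8000/189 in (≈ 42.328 in)
Ia = 0.2·(8000/189) = 1600/189 in ≈ 8.466 in

S = 8000/189 in ≈ 42.328 in; Ia = 1600/189 in ≈ 8.466 in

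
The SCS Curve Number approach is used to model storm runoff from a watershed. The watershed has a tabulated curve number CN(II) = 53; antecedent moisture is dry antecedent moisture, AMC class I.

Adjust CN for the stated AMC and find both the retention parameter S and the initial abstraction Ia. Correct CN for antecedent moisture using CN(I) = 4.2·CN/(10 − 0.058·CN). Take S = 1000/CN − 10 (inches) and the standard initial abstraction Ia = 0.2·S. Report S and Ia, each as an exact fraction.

CN(I) from CN(II)=53: (4.2·53)/(10 − 0.058·53) = 111300/3463 ≈ 32.140
Max retention: S = 1000/(111300/3463) − 10 = 23500/1113 in (≈ 21.114 in)
Ia = 0.2S: 0.2·21.114 = 4.223 in (exactly 4700/1113)

S = 23500/1113 in ≈ 21.114 in; Ia = 4700/1113 in ≈ 4.223 in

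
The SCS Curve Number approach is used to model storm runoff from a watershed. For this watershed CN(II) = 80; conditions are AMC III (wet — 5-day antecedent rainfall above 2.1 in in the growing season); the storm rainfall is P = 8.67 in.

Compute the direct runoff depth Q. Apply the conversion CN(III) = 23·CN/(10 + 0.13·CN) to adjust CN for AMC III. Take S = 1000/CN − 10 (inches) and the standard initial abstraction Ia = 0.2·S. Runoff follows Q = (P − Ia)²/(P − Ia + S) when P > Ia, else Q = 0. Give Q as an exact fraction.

Wet (AMC III): CN(III) = 23·80/(10 + 0.13·80) = 1840/(102/5) = 4600/51 ≈ 90.196
Retention S: 1000/CN − 10 with CN=90.196 → S = 25/23 ≈ 1.087 in
Initial abstraction Ia = S/5 = (25/23)/5 = 5/23 ≈ 0.217 in
P − Ia = 8.670 − 0.217 = 19441/2300 ≈ 8.453 in (> 0, runoff occurs)
Runoff Q = (P−Ia)²/(P−Ia+S) = (8.453)²/(8.453+1.087) = 377952481/50464300 ≈ 7.490 in

Q = 377952481/50464300 in ≈ 7.490 in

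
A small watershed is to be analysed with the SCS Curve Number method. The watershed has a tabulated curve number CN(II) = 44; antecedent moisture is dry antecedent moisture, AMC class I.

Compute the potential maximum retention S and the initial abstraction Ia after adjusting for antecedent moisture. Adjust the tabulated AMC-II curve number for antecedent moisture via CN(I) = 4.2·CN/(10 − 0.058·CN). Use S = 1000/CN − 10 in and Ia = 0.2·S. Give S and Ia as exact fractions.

CN(I) from CN(II)=44: (4.2·44)/(10 − 0.058·44) = 3300/133 ≈ 24.812
S = 1000/(3300/133) − 10 = 1000/33 in ≈ 30.303 in
Initial abstraction Ia = S/5 = (1000/33)/5 = 200/33 ≈ 6.061 in

S = 1000/33 in ≈ 30.303 in; Ia = 200/33 in ≈ 6.061 in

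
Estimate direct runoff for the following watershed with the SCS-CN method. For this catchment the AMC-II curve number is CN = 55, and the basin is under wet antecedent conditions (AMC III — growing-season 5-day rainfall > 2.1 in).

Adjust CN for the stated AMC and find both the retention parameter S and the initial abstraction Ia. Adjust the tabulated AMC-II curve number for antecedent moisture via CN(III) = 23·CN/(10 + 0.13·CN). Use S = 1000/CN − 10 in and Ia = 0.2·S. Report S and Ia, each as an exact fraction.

CN(III) from CN(II)=55: (23·55)/(10 + 0.13·55) = 25300/343 ≈ 73.761
Retention S: 1000/CN − 10 with CN=73.761 → S = 900/253 ≈ 3.557 in
Initial abstraction Ia = S/5 = (900/253)/5 = 180/253 ≈ 0.711 in

S = 900/253 in ≈ 3.557 in; Ia = 180/253 in ≈ 0.711 in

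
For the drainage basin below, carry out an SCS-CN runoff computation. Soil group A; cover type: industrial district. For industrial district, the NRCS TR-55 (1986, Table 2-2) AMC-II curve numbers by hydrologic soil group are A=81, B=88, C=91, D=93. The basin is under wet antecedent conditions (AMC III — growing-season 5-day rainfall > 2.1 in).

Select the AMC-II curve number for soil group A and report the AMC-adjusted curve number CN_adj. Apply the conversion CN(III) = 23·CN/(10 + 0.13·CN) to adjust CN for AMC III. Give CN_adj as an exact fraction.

NRCS table: industrial district, soil group A → CN(II) = 81
CN(III) from CN(II)=81: (23·81)/(10 + 0.13·81) = 186300/2053 ≈ 90.745

CN_adj = 186300/2053 ≈ 90.745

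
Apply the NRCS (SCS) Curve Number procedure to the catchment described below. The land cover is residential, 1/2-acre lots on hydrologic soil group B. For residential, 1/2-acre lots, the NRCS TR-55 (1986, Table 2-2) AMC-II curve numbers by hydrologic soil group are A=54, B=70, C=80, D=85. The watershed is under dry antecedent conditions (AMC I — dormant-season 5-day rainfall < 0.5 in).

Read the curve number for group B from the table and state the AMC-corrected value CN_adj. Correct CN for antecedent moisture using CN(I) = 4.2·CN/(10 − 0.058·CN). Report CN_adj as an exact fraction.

CN_adj = 4900/99 ≈ 49.495

NRCS table: residential, 1/2-acre lots, soil group B → CN(II) = 70
Adjust CN=70 to AMC I: 4.2·70/(10 − 0.058·70) → 294 ÷ (297/50) = 4900/99 ≈ 49.495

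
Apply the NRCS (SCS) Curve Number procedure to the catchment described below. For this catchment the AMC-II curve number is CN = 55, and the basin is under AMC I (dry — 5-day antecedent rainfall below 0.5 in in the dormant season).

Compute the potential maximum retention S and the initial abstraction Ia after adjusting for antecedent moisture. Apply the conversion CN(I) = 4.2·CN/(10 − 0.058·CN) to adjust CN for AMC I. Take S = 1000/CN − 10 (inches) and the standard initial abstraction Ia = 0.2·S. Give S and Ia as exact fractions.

CN(I) from CN(II)=55: (4.2·55)/(10 − 0.058·55) = 7700/227 ≈ 33.921
S = 1000/(7700/227) − 10 = 1500/77 in ≈ 19.481 in
Ia = 0.2·(1500/77) = 300/77 in ≈ 3.896 in

S = 1500/77 in ≈ 19.481 in; Ia = 300/77 in ≈ 3.896 in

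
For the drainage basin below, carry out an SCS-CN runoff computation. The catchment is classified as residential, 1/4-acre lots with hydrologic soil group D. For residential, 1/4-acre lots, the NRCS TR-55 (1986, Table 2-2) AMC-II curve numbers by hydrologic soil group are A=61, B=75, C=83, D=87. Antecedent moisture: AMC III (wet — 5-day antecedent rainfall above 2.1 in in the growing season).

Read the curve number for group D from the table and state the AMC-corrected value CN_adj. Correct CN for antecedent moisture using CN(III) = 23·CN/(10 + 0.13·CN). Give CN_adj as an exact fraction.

CN_adj = 200100/2131 ≈ 93.900

NRCS table: residential, 1/4-acre lots, soil group D → CN(II) = 87
CN(III) from CN(II)=87: (23·87)/(10 + 0.13·87) = 200100/2131 ≈ 93.900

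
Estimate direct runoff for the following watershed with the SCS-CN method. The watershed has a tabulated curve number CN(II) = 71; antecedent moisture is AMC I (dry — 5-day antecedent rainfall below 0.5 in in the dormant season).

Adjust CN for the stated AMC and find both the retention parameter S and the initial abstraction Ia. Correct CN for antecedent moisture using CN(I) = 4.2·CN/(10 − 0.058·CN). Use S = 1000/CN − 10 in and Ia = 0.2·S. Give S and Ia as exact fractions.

Adjust CN=71 to AMC I: 4.2·71/(10 − 0.058·71) → (1491/5) ÷ (2941/500) = 149100/2941 ≈ 50.697
S = 1000/(149100/2941) − 10 = 14500/1491 in ≈ 9.725 in
Ia = 0.2S: 0.2·9.725 = 1.945 in (exactly 2900/1491)

S = 14500/1491 in ≈ 9.725 in; Ia = 2900/1491 in ≈ 1.945 in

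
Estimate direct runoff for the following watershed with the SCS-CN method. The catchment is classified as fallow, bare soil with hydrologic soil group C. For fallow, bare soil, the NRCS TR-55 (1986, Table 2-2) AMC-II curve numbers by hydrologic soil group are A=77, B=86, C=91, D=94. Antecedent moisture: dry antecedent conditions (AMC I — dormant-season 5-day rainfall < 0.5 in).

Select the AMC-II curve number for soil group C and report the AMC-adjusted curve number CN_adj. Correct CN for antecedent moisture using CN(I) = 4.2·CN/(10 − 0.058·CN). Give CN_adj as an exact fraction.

NRCS table: fallow, bare soil, soil group C → CN(II) = 91
Adjust CN=91 to AMC I: 4.2·91/(10 − 0.058·91) → (1911/5) ÷ (2361/500) = 63700/787 ≈ 80.940

CN_adj = 63700/787 ≈ 80.940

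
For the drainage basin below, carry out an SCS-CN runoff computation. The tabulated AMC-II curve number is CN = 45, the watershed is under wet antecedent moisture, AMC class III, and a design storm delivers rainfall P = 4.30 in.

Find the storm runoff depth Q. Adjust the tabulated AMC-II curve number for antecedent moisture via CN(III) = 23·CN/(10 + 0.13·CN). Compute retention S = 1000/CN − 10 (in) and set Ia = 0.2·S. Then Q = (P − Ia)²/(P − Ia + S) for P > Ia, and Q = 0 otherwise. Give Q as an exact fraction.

Wet (AMC III): CN(III) = 23·45/(10 + 0.13·45) = 1035/(317/20) = 20700/317 ≈ 65.300
Retention S: 1000/CN − 10 with CN=65.300 → S = 1100/207 ≈ 5.314 in
Initial abstraction Ia = S/5 = (1100/207)/5 = 220/207 ≈ 1.063 in
Excess rainfall: 4.300 − 1.063 = 3.237 in; P > Ia so Q > 0
Q: (6701/2070)² ÷ (17701/2070) = 44903401/36641070 in (≈ 1.225 in)

Q = 44903401/36641070 in ≈ 1.225 in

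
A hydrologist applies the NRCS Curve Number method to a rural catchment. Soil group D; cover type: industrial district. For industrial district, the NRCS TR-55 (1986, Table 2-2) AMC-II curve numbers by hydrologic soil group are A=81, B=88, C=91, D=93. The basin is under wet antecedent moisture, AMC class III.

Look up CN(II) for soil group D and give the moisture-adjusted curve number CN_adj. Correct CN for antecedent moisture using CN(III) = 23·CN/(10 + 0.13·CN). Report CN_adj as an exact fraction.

CN_adj = 213900/2209 ≈ 96.831

NRCS table: industrial district, soil group D → CN(II) = 93
Wet (AMC III): CN(III) = 23·93/(10 + 0.13·93) = 2139/(2209/100) = 213900/2209 ≈ 96.831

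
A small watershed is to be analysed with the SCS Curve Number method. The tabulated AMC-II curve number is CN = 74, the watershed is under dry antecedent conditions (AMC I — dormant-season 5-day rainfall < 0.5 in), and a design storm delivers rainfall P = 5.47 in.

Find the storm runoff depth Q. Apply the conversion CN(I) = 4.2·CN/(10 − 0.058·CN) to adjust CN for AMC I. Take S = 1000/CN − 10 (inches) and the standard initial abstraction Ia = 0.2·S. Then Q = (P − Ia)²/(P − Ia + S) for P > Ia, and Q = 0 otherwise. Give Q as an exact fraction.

Q = 87036210361/73427976300 in ≈ 1.185 in

Dry (AMC I): CN(I) = 4.2·74/(10 − 0.058·74) = (1554/5)/(1427/250) = 77700/1427 ≈ 54.450
Max retention: S = 1000/(77700/1427) − 10 = 6500/777 in (≈ 8.366 in)
Initial abstraction Ia = S/5 = (6500/777)/5 = 1300/777 ≈ 1.673 in
Since P=5.470 > Ia=1.673: effective rainfall P−Ia = 295019/77700 in
Runoff Q = (P−Ia)²/(P−Ia+S) = (3.797)²/(3.797+8.366) = 87036210361/73427976300 ≈ 1.185 in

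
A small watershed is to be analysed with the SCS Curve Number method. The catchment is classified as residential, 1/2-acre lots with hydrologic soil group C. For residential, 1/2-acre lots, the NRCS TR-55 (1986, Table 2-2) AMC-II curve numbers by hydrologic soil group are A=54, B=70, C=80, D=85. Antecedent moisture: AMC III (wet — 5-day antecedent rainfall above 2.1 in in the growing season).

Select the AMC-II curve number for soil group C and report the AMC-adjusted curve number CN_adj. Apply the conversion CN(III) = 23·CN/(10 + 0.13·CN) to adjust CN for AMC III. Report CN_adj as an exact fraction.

NRCS table: residential, 1/2-acre lots, soil group C → CN(II) = 80
Wet (AMC III): CN(III) = 23·80/(10 + 0.13·80) = 1840/(102/5) = 4600/51 ≈ 90.196

CN_adj = 4600/51 ≈ 90.196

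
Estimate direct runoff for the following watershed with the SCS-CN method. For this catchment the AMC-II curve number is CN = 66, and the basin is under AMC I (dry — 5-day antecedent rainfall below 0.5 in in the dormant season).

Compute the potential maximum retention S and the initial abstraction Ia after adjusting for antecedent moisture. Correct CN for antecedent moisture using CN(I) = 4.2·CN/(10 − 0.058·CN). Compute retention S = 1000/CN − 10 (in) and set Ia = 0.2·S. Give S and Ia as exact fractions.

S = 8500/693 in ≈ 12.266 in; Ia = 1700/693 in ≈ 2.453 in

Dry (AMC I): CN(I) = 4.2·66/(10 − 0.058·66) = (1386/5)/(1543/250) = 69300/1543 ≈ 44.913
Retention S: 1000/CN − 10 with CN=44.913 → S = 8500/693 ≈ 12.266 in
Ia = 0.2·(8500/693) = 1700/693 in ≈ 2.453 in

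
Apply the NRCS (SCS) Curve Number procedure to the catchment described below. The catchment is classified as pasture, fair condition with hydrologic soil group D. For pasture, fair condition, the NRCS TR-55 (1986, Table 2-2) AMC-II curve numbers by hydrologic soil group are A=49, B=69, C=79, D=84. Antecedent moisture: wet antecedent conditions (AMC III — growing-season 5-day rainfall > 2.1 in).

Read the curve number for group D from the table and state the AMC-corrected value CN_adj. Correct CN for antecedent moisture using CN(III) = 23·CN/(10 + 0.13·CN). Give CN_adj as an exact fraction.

CN_adj = 48300/523 ≈ 92.352

NRCS table: pasture, fair condition, soil group D → CN(II) = 84
Adjust CN=84 to AMC III: 23·84/(10 + 0.13·84) → 1932 ÷ (523/25) = 48300/523 ≈ 92.352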